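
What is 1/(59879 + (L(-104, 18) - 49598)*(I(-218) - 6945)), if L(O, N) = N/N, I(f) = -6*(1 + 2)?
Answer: 1/345403790 ≈ 2.8952e-9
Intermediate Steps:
I(f) = -18 (I(f) = -6*3 = -18)
L(O, N) = 1
1/(59879 + (L(-104, 18) - 49598)*(I(-218) - 6945)) = 1/(59879 + (1 - 49598)*(-18 - 6945)) = 1/(59879 - 49597*(-6963)) = 1/(59879 + 345343911) = 1/345403790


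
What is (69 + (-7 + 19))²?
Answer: 6561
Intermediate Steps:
(69 + (-7 + 19))² = (69 + 12)² = 81² = 6561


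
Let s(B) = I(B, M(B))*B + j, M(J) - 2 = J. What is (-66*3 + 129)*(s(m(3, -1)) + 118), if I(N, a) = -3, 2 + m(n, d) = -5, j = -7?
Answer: -9108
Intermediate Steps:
m(n, d) = -7 (m(n, d) = -2 - 5 = -7)
M(J) = 2 + J
s(B) = -7 - 3*B (s(B) = -3*B - 7 = -7 - 3*B)
(-66*3 + 129)*(s(m(3, -1)) + 118) = (-66*3 + 129)*((-7 - 3*(-7)) + 118) = (-198 + 129)*((-7 + 21) + 118) = -69*(14 + 118) = -69*132 = -9108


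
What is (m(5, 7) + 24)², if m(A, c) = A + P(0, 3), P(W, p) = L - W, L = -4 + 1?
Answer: 676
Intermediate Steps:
L = -3
P(W, p) = -3 - W
m(A, c) = -3 + A (m(A, c) = A + (-3 - 1*0) = A + (-3 + 0) = A - 3 = -3 + A)
(m(5, 7) + 24)² = ((-3 + 5) + 24)² = (2 + 24)² = 26² = 676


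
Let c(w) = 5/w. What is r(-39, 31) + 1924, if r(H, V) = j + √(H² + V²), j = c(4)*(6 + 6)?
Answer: 1939 + √2482 ≈ 1988.8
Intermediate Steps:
j = 15 (j = (5/4)*(6 + 6) = (5*(¼))*12 = (5/4)*12 = 15)
r(H, V) = 15 + √(H² + V²)
r(-39, 31) + 1924 = (15 + √((-39)² + 31²)) + 1924 = (15 + √(1521 + 961)) + 1924 = (15 + √2482) + 1924 = 1939 + √2482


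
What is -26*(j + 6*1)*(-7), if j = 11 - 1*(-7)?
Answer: 4368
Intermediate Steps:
j = 18 (j = 11 + 7 = 18)
-26*(j + 6*1)*(-7) = -26*(18 + 6*1)*(-7) = -26*(18 + 6)*(-7) = -26*24*(-7) = -624*(-7) = 4368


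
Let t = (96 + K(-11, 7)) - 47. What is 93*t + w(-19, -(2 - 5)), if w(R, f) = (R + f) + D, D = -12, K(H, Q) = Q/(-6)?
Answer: 8841/2 ≈ 4420.5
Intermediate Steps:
K(H, Q) = -Q/6 (K(H, Q) = Q*(-⅙) = -Q/6)
w(R, f) = -12 + R + f (w(R, f) = (R + f) - 12 = -12 + R + f)
t = 287/6 (t = (96 - ⅙*7) - 47 = (96 - 7/6) - 47 = 569/6 - 47 = 287/6 ≈ 47.833)
93*t + w(-19, -(2 - 5)) = 93*(287/6) + (-12 - 19 - (2 - 5)) = 8897/2 + (-12 - 19 - 1*(-3)) = 8897/2 + (-12 - 19 + 3) = 8897/2 - 28 = 8841/2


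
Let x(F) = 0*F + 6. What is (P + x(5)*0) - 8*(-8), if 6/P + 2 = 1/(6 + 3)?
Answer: 1034/17 ≈ 60.824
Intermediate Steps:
P = -54/17 (P = 6/(-2 + 1/(6 + 3)) = 6/(-2 + 1/9) = 6/(-2 + ⅑) = 6/(-17/9) = 6*(-9/17) = -54/17 ≈ -3.1765)
x(F) = 6 (x(F) = 0 + 6 = 6)
(P + x(5)*0) - 8*(-8) = (-54/17 + 6*0) - 8*(-8) = (-54/17 + 0) + 64 = -54/17 + 64 = 1034/17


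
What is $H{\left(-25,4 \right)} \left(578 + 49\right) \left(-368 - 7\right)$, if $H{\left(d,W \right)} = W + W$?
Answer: $-1881000$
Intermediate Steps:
$H{\left(d,W \right)} = 2 W$
$H{\left(-25,4 \right)} \left(578 + 49\right) \left(-368 - 7\right) = 2 \cdot 4 \left(578 + 49\right) \left(-368 - 7\right) = 8 \cdot 627 \left(-375\right) = 8 \left(-235125\right) = -1881000$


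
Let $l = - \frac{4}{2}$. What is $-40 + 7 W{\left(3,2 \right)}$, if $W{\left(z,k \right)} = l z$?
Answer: $-82$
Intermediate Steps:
$l = -2$ ($l = \left(-4\right) \frac{1}{2} = -2$)
$W{\left(z,k \right)} = - 2 z$
$-40 + 7 W{\left(3,2 \right)} = -40 + 7 \left(\left(-2\right) 3\right) = -40 + 7 \left(-6\right) = -40 - 42 = -82$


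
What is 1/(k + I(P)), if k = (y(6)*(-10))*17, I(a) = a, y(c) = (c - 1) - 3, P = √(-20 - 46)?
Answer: -170/57833 - I*√66/115666 ≈ -0.0029395 - 7.0237e-5*I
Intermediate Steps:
P = I*√66 (P = √(-66) = I*√66 ≈ 8.124*I)
y(c) = -4 + c (y(c) = (-1 + c) - 3 = -4 + c)
k = -340 (k = ((-4 + 6)*(-10))*17 = (2*(-10))*17 = -20*17 = -340)
1/(k + I(P)) = 1/(-340 + I*√66)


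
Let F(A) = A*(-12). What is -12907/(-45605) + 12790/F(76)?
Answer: -285758383/20795880 ≈ -13.741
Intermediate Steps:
F(A) = -12*A
-12907/(-45605) + 12790/F(76) = -12907/(-45605) + 12790/((-12*76)) = -12907*(-1/45605) + 12790/(-912) = 12907/45605 + 12790*(-1/912) = 12907/45605 - 6395/456 = -285758383/20795880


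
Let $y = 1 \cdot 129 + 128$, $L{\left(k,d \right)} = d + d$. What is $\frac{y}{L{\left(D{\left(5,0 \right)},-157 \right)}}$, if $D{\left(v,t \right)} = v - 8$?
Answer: $- \frac{257}{314} \approx -0.81847$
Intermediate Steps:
$D{\left(v,t \right)} = -8 + v$
$L{\left(k,d \right)} = 2 d$
$y = 257$ ($y = 129 + 128 = 257$)
$\frac{y}{L{\left(D{\left(5,0 \right)},-157 \right)}} = \frac{257}{2 \left(-157\right)} = \frac{257}{-314} = 257 \left(- \frac{1}{314}\right) = - \frac{257}{314}$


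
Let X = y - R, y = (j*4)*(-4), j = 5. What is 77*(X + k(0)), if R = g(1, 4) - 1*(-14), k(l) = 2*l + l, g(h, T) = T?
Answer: -7546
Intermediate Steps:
y = -80 (y = (5*4)*(-4) = 20*(-4) = -80)
k(l) = 3*l
R = 18 (R = 4 - 1*(-14) = 4 + 14 = 18)
X = -98 (X = -80 - 1*18 = -80 - 18 = -98)
77*(X + k(0)) = 77*(-98 + 3*0) = 77*(-98 + 0) = 77*(-98) = -7546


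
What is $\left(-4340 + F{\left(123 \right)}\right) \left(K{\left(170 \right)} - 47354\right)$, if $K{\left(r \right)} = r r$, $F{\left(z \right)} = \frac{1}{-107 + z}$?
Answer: $\frac{640713653}{8} \approx 8.0089 \cdot 10^{7}$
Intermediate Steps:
$K{\left(r \right)} = r^{2}$
$\left(-4340 + F{\left(123 \right)}\right) \left(K{\left(170 \right)} - 47354\right) = \left(-4340 + \frac{1}{-107 + 123}\right) \left(170^{2} - 47354\right) = \left(-4340 + \frac{1}{16}\right) \left(28900 - 47354\right) = \left(-4340 + \frac{1}{16}\right) \left(-18454\right) = \left(- \frac{69439}{16}\right) \left(-18454\right) = \frac{640713653}{8}$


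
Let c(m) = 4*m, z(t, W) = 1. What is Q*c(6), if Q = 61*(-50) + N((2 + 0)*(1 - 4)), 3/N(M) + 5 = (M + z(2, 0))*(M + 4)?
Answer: -365928/5 ≈ -73186.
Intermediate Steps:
N(M) = 3/(-5 + (1 + M)*(4 + M)) (N(M) = 3/(-5 + (M + 1)*(M + 4)) = 3/(-5 + (1 + M)*(4 + M)))
Q = -15247/5 (Q = 61*(-50) + 3/(-1 + ((2 + 0)*(1 - 4))² + 5*((2 + 0)*(1 - 4))) = -3050 + 3/(-1 + (2*(-3))² + 5*(2*(-3))) = -3050 + 3/(-1 + (-6)² + 5*(-6)) = -3050 + 3/(-1 + 36 - 30) = -3050 + 3/5 = -3050 + 3*(⅕) = -3050 + ⅗ = -15247/5 ≈ -3049.4)
Q*c(6) = -60988*6/5 = -15247/5*24 = -365928/5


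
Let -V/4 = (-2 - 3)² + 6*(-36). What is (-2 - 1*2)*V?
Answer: -3056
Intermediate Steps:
V = 764 (V = -4*((-2 - 3)² + 6*(-36)) = -4*((-5)² - 216) = -4*(25 - 216) = -4*(-191) = 764)
(-2 - 1*2)*V = (-2 - 1*2)*764 = (-2 - 2)*764 = -4*764 = -3056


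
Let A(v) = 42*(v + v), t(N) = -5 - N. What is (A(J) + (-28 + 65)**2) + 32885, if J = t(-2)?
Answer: 34002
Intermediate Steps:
J = -3 (J = -5 - 1*(-2) = -5 + 2 = -3)
A(v) = 84*v (A(v) = 42*(2*v) = 84*v)
(A(J) + (-28 + 65)**2) + 32885 = (84*(-3) + (-28 + 65)**2) + 32885 = (-252 + 37**2) + 32885 = (-252 + 1369) + 32885 = 1117 + 32885 = 34002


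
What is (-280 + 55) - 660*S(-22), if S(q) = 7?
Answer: -4845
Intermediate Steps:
(-280 + 55) - 660*S(-22) = (-280 + 55) - 660*7 = -225 - 4620 = -4845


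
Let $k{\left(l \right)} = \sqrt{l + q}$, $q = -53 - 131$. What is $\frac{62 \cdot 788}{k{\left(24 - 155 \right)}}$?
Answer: $- \frac{48856 i \sqrt{35}}{105} \approx - 2752.7 i$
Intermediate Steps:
$q = -184$ ($q = -53 - 131 = -184$)
$k{\left(l \right)} = \sqrt{-184 + l}$ ($k{\left(l \right)} = \sqrt{l - 184} = \sqrt{-184 + l}$)
$\frac{62 \cdot 788}{k{\left(24 - 155 \right)}} = \frac{62 \cdot 788}{\sqrt{-184 + \left(24 - 155\right)}} = \frac{48856}{\sqrt{-184 - 131}} = \frac{48856}{\sqrt{-315}} = \frac{48856}{3 i \sqrt{35}} = 48856 \left(- \frac{i \sqrt{35}}{105}\right) = - \frac{48856 i \sqrt{35}}{105}$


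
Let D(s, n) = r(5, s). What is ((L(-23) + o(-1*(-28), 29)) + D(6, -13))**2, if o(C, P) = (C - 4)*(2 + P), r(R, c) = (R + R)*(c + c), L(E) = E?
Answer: 707281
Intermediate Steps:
r(R, c) = 4*R*c (r(R, c) = (2*R)*(2*c) = 4*R*c)
D(s, n) = 20*s (D(s, n) = 4*5*s = 20*s)
o(C, P) = (-4 + C)*(2 + P)
((L(-23) + o(-1*(-28), 29)) + D(6, -13))**2 = ((-23 + (-8 - 4*29 + 2*(-1*(-28)) - 1*(-28)*29)) + 20*6)**2 = ((-23 + (-8 - 116 + 2*28 + 28*29)) + 120)**2 = ((-23 + (-8 - 116 + 56 + 812)) + 120)**2 = ((-23 + 744) + 120)**2 = (721 + 120)**2 = 841**2 = 707281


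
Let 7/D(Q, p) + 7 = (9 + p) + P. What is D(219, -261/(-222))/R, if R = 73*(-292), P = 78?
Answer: -259/64022606 ≈ -4.0454e-6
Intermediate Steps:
D(Q, p) = 7/(80 + p) (D(Q, p) = 7/(-7 + ((9 + p) + 78)) = 7/(-7 + (87 + p)) = 7/(80 + p))
R = -21316
D(219, -261/(-222))/R = (7/(80 - 261/(-222)))/(-21316) = (7/(80 - 261*(-1/222)))*(-1/21316) = (7/(80 + 87/74))*(-1/21316) = (7/(6007/74))*(-1/21316) = (7*(74/6007))*(-1/21316) = (518/6007)*(-1/21316) = -259/64022606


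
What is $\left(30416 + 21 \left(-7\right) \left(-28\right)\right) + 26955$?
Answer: $61487$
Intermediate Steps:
$\left(30416 + 21 \left(-7\right) \left(-28\right)\right) + 26955 = \left(30416 - -4116\right) + 26955 = \left(30416 + 4116\right) + 26955 = 34532 + 26955 = 61487$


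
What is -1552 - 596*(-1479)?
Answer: 879932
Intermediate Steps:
-1552 - 596*(-1479) = -1552 + 881484 = 879932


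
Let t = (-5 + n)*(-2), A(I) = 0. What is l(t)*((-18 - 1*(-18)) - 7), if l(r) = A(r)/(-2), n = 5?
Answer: 0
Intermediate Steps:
t = 0 (t = (-5 + 5)*(-2) = 0*(-2) = 0)
l(r) = 0 (l(r) = 0/(-2) = 0*(-½) = 0)
l(t)*((-18 - 1*(-18)) - 7) = 0*((-18 - 1*(-18)) - 7) = 0*((-18 + 18) - 7) = 0*(0 - 7) = 0*(-7) = 0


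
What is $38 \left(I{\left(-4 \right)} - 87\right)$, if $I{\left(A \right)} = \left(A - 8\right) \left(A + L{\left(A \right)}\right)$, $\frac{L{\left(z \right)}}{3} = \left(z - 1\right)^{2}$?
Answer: $-35682$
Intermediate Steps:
$L{\left(z \right)} = 3 \left(-1 + z\right)^{2}$ ($L{\left(z \right)} = 3 \left(z - 1\right)^{2} = 3 \left(-1 + z\right)^{2}$)
$I{\left(A \right)} = \left(-8 + A\right) \left(A + 3 \left(-1 + A\right)^{2}\right)$ ($I{\left(A \right)} = \left(A - 8\right) \left(A + 3 \left(-1 + A\right)^{2}\right) = \left(-8 + A\right) \left(A + 3 \left(-1 + A\right)^{2}\right)$)
$38 \left(I{\left(-4 \right)} - 87\right) = 38 \left(\left(-24 - 29 \left(-4\right)^{2} + 3 \left(-4\right)^{3} + 43 \left(-4\right)\right) - 87\right) = 38 \left(\left(-24 - 464 + 3 \left(-64\right) - 172\right) - 87\right) = 38 \left(\left(-24 - 464 - 192 - 172\right) - 87\right) = 38 \left(-852 - 87\right) = 38 \left(-939\right) = -35682$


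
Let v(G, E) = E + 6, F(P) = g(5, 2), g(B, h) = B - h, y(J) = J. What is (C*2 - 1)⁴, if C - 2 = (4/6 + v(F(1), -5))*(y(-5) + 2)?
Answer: 2401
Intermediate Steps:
F(P) = 3 (F(P) = 5 - 1*2 = 5 - 2 = 3)
v(G, E) = 6 + E
C = -3 (C = 2 + (4/6 + (6 - 5))*(-5 + 2) = 2 + (4*(⅙) + 1)*(-3) = 2 + (⅔ + 1)*(-3) = 2 + (5/3)*(-3) = 2 - 5 = -3)
(C*2 - 1)⁴ = (-3*2 - 1)⁴ = (-6 - 1)⁴ = (-7)⁴ = 2401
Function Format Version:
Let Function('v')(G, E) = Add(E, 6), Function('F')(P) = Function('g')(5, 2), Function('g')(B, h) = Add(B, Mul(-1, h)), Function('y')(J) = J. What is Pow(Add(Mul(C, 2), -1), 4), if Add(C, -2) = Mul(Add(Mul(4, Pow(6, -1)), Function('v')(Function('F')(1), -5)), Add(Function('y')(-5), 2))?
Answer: 2401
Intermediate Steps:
Function('F')(P) = 3 (Function('F')(P) = Add(5, Mul(-1, 2)) = Add(5, -2) = 3)
Function('v')(G, E) = Add(6, E)
C = -3 (C = Add(2, Mul(Add(Mul(4, Pow(6, -1)), Add(6, -5)), Add(-5, 2))) = Add(2, Mul(Add(Mul(4, Rational(1, 6)), 1), -3)) = Add(2, Mul(Add(Rational(2, 3), 1), -3)) = Add(2, Mul(Rational(5, 3), -3)) = Add(2, -5) = -3)
Pow(Add(Mul(C, 2), -1), 4) = Pow(Add(Mul(-3, 2), -1), 4) = Pow(Add(-6, -1), 4) = Pow(-7, 4) = 2401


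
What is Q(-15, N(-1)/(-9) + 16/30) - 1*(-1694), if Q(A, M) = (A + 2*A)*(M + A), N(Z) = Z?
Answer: 2340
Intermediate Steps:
Q(A, M) = 3*A*(A + M) (Q(A, M) = (3*A)*(A + M) = 3*A*(A + M))
Q(-15, N(-1)/(-9) + 16/30) - 1*(-1694) = 3*(-15)*(-15 + (-1/(-9) + 16/30)) - 1*(-1694) = 3*(-15)*(-15 + (-1*(-1/9) + 16*(1/30))) + 1694 = 3*(-15)*(-15 + (1/9 + 8/15)) + 1694 = 3*(-15)*(-15 + 29/45) + 1694 = 3*(-15)*(-646/45) + 1694 = 646 + 1694 = 2340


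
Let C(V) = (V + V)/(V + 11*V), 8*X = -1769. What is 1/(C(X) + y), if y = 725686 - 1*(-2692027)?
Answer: 6/20506279 ≈ 2.9259e-7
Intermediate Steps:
X = -1769/8 (X = (⅛)*(-1769) = -1769/8 ≈ -221.13)
C(V) = ⅙ (C(V) = (2*V)/((12*V)) = (2*V)*(1/(12*V)) = ⅙)
y = 3417713 (y = 725686 + 2692027 = 3417713)
1/(C(X) + y) = 1/(⅙ + 3417713) = 1/(20506279/6) = 6/20506279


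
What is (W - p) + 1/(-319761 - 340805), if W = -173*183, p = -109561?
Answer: 51459412531/660566 ≈ 77902.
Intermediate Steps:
W = -31659
(W - p) + 1/(-319761 - 340805) = (-31659 - 1*(-109561)) + 1/(-319761 - 340805) = (-31659 + 109561) + 1/(-660566) = 77902 - 1/660566 = 51459412531/660566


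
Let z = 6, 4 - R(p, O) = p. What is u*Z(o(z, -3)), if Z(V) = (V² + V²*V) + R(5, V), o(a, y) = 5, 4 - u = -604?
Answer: 90592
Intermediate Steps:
u = 608 (u = 4 - 1*(-604) = 4 + 604 = 608)
R(p, O) = 4 - p
Z(V) = -1 + V² + V³ (Z(V) = (V² + V²*V) + (4 - 1*5) = (V² + V³) + (4 - 5) = (V² + V³) - 1 = -1 + V² + V³)
u*Z(o(z, -3)) = 608*(-1 + 5² + 5³) = 608*(-1 + 25 + 125) = 608*149 = 90592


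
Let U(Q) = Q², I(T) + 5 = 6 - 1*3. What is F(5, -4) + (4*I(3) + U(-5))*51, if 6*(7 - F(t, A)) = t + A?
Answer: 5243/6 ≈ 873.83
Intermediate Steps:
I(T) = -2 (I(T) = -5 + (6 - 1*3) = -5 + (6 - 3) = -5 + 3 = -2)
F(t, A) = 7 - A/6 - t/6 (F(t, A) = 7 - (t + A)/6 = 7 - (A + t)/6 = 7 + (-A/6 - t/6) = 7 - A/6 - t/6)
F(5, -4) + (4*I(3) + U(-5))*51 = (7 - ⅙*(-4) - ⅙*5) + (4*(-2) + (-5)²)*51 = (7 + ⅔ - ⅚) + (-8 + 25)*51 = 41/6 + 17*51 = 41/6 + 867 = 5243/6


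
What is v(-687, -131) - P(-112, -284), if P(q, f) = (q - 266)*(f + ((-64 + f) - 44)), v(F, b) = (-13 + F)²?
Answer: 234472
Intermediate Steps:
P(q, f) = (-266 + q)*(-108 + 2*f) (P(q, f) = (-266 + q)*(f + (-108 + f)) = (-266 + q)*(-108 + 2*f))
v(-687, -131) - P(-112, -284) = (-13 - 687)² - (28728 - 532*(-284) - 108*(-112) + 2*(-284)*(-112)) = (-700)² - (28728 + 151088 + 12096 + 63616) = 490000 - 1*255528 = 490000 - 255528 = 234472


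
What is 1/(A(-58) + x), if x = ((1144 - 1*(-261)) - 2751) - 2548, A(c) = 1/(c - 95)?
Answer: -153/595783 ≈ -0.00025680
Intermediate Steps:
A(c) = 1/(-95 + c)
x = -3894 (x = ((1144 + 261) - 2751) - 2548 = (1405 - 2751) - 2548 = -1346 - 2548 = -3894)
1/(A(-58) + x) = 1/(1/(-95 - 58) - 3894) = 1/(1/(-153) - 3894) = 1/(-1/153 - 3894) = 1/(-595783/153) = -153/595783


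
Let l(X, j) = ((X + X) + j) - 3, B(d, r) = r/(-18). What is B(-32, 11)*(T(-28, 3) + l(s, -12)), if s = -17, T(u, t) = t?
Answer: 253/9 ≈ 28.111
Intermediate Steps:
B(d, r) = -r/18 (B(d, r) = r*(-1/18) = -r/18)
l(X, j) = -3 + j + 2*X (l(X, j) = (2*X + j) - 3 = (j + 2*X) - 3 = -3 + j + 2*X)
B(-32, 11)*(T(-28, 3) + l(s, -12)) = (-1/18*11)*(3 + (-3 - 12 + 2*(-17))) = -11*(3 + (-3 - 12 - 34))/18 = -11*(3 - 49)/18 = -11/18*(-46) = 253/9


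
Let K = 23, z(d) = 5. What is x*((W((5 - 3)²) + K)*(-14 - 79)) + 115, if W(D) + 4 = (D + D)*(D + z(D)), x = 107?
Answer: -905426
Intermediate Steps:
W(D) = -4 + 2*D*(5 + D) (W(D) = -4 + (D + D)*(D + 5) = -4 + (2*D)*(5 + D) = -4 + 2*D*(5 + D))
x*((W((5 - 3)²) + K)*(-14 - 79)) + 115 = 107*(((-4 + 2*((5 - 3)²)² + 10*(5 - 3)²) + 23)*(-14 - 79)) + 115 = 107*(((-4 + 2*(2²)² + 10*2²) + 23)*(-93)) + 115 = 107*(((-4 + 2*4² + 10*4) + 23)*(-93)) + 115 = 107*(((-4 + 2*16 + 40) + 23)*(-93)) + 115 = 107*(((-4 + 32 + 40) + 23)*(-93)) + 115 = 107*((68 + 23)*(-93)) + 115 = 107*(91*(-93)) + 115 = 107*(-8463) + 115 = -905541 + 115 = -905426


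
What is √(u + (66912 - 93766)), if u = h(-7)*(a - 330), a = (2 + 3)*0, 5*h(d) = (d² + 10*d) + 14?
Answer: 2*I*√6598 ≈ 162.46*I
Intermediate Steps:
h(d) = 14/5 + 2*d + d²/5 (h(d) = ((d² + 10*d) + 14)/5 = (14 + d² + 10*d)/5 = 14/5 + 2*d + d²/5)
a = 0 (a = 5*0 = 0)
u = 462 (u = (14/5 + 2*(-7) + (⅕)*(-7)²)*(0 - 330) = (14/5 - 14 + (⅕)*49)*(-330) = (14/5 - 14 + 49/5)*(-330) = -7/5*(-330) = 462)
√(u + (66912 - 93766)) = √(462 + (66912 - 93766)) = √(462 - 26854) = √(-26392) = 2*I*√6598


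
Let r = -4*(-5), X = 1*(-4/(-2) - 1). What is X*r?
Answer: 20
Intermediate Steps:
X = 1 (X = 1*(-4*(-1/2) - 1) = 1*(2 - 1) = 1*1 = 1)
r = 20
X*r = 1*20 = 20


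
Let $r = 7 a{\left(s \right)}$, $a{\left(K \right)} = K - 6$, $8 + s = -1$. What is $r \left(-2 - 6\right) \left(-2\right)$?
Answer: $-1680$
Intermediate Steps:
$s = -9$ ($s = -8 - 1 = -9$)
$a{\left(K \right)} = -6 + K$
$r = -105$ ($r = 7 \left(-6 - 9\right) = 7 \left(-15\right) = -105$)
$r \left(-2 - 6\right) \left(-2\right) = - 105 \left(-2 - 6\right) \left(-2\right) = - 105 \left(\left(-8\right) \left(-2\right)\right) = \left(-105\right) 16 = -1680$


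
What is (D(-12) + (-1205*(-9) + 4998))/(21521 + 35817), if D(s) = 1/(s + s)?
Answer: 380231/1376112 ≈ 0.27631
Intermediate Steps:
D(s) = 1/(2*s)
(D(-12) + (-1205*(-9) + 4998))/(21521 + 35817) = ((1/2)/(-12) + (-1205*(-9) + 4998))/(21521 + 35817) = ((1/2)*(-1/12) + (10845 + 4998))/57338 = (-1/24 + 15843)*(1/57338) = (380231/24)*(1/57338) = 380231/1376112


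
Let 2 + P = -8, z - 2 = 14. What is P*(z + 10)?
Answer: -260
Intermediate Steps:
z = 16 (z = 2 + 14 = 16)
P = -10 (P = -2 - 8 = -10)
P*(z + 10) = -10*(16 + 10) = -10*26 = -260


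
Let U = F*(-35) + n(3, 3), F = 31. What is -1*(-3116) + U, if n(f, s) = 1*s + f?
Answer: 2037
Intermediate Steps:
n(f, s) = f + s (n(f, s) = s + f = f + s)
U = -1079 (U = 31*(-35) + (3 + 3) = -1085 + 6 = -1079)
-1*(-3116) + U = -1*(-3116) - 1079 = 3116 - 1079 = 2037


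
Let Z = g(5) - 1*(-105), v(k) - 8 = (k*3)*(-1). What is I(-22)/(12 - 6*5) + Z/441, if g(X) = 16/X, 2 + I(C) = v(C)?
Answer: -8279/2205 ≈ -3.7547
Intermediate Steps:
v(k) = 8 - 3*k (v(k) = 8 + (k*3)*(-1) = 8 + (3*k)*(-1) = 8 - 3*k)
I(C) = 6 - 3*C (I(C) = -2 + (8 - 3*C) = 6 - 3*C)
Z = 541/5 (Z = 16/5 - 1*(-105) = 16*(⅕) + 105 = 16/5 + 105 = 541/5 ≈ 108.20)
I(-22)/(12 - 6*5) + Z/441 = (6 - 3*(-22))/(12 - 6*5) + (541/5)/441 = (6 + 66)/(12 - 30) + (541/5)*(1/441) = 72/(-18) + 541/2205 = 72*(-1/18) + 541/2205 = -4 + 541/2205 = -8279/2205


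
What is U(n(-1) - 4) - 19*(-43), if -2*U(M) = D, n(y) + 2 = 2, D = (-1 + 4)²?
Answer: 1625/2 ≈ 812.50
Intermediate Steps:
D = 9 (D = 3² = 9)
n(y) = 0 (n(y) = -2 + 2 = 0)
U(M) = -9/2 (U(M) = -½*9 = -9/2)
U(n(-1) - 4) - 19*(-43) = -9/2 - 19*(-43) = -9/2 + 817 = 1625/2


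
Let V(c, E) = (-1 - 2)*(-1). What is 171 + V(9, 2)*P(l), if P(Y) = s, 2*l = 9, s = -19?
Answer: 114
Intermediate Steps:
V(c, E) = 3 (V(c, E) = -3*(-1) = 3)
l = 9/2 (l = (1/2)*9 = 9/2 ≈ 4.5000)
P(Y) = -19
171 + V(9, 2)*P(l) = 171 + 3*(-19) = 171 - 57 = 114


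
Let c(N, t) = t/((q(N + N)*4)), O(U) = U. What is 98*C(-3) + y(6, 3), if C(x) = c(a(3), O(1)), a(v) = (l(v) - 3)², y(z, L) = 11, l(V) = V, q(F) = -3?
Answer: 17/6 ≈ 2.8333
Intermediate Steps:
a(v) = (-3 + v)² (a(v) = (v - 3)² = (-3 + v)²)
c(N, t) = -t/12 (c(N, t) = t/((-3*4)) = t/(-12) = t*(-1/12) = -t/12)
C(x) = -1/12 (C(x) = -1/12*1 = -1/12)
98*C(-3) + y(6, 3) = 98*(-1/12) + 11 = -49/6 + 11 = 17/6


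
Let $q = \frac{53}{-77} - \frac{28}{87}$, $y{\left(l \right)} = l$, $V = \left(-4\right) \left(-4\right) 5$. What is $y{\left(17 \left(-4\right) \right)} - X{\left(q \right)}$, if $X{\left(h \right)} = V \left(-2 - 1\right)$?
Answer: $172$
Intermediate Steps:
$V = 80$ ($V = 16 \cdot 5 = 80$)
$q = - \frac{6767}{6699}$ ($q = 53 \left(- \frac{1}{77}\right) - \frac{28}{87} = - \frac{53}{77} - \frac{28}{87} = - \frac{6767}{6699} \approx -1.0102$)
$X{\left(h \right)} = -240$ ($X{\left(h \right)} = 80 \left(-2 - 1\right) = 80 \left(-3\right) = -240$)
$y{\left(17 \left(-4\right) \right)} - X{\left(q \right)} = 17 \left(-4\right) - -240 = -68 + 240 = 172$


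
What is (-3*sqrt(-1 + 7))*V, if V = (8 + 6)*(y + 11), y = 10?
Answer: -882*sqrt(6) ≈ -2160.4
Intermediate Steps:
V = 294 (V = (8 + 6)*(10 + 11) = 14*21 = 294)
(-3*sqrt(-1 + 7))*V = -3*sqrt(-1 + 7)*294 = -3*sqrt(6)*294 = -882*sqrt(6)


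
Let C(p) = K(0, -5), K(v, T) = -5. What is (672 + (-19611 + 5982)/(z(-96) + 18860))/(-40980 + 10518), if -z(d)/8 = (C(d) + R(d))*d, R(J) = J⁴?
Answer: -14611482100929/662343702227512 ≈ -0.022060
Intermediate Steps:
C(p) = -5
z(d) = -8*d*(-5 + d⁴) (z(d) = -8*(-5 + d⁴)*d = -8*d*(-5 + d⁴))
(672 + (-19611 + 5982)/(z(-96) + 18860))/(-40980 + 10518) = (672 + (-19611 + 5982)/(8*(-96)*(5 - 1*(-96)⁴) + 18860))/(-40980 + 10518) = (672 - 13629/(8*(-96)*(5 - 1*84934656) + 18860))/(-30462) = (672 - 13629/(8*(-96)*(5 - 84934656) + 18860))*(-1/30462) = (672 - 13629/(8*(-96)*(-84934651) + 18860))*(-1/30462) = (672 - 13629/(65229811968 + 18860))*(-1/30462) = (672 - 13629/65229830828)*(-1/30462) = (43834446302787/65229830828)*(-1/30462) = -14611482100929/662343702227512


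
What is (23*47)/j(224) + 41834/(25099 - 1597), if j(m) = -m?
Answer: -8017423/2632224 ≈ -3.0459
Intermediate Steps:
(23*47)/j(224) + 41834/(25099 - 1597) = (23*47)/((-1*224)) + 41834/(25099 - 1597) = 1081/(-224) + 41834/23502 = 1081*(-1/224) + 41834*(1/23502) = -1081/224 + 20917/11751 = -8017423/2632224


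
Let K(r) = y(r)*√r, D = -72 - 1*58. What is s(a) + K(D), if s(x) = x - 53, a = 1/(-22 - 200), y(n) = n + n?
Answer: -11767/222 - 260*I*√130 ≈ -53.005 - 2964.5*I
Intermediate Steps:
y(n) = 2*n
D = -130 (D = -72 - 58 = -130)
K(r) = 2*r^(3/2) (K(r) = (2*r)*√r = 2*r^(3/2))
a = -1/222 (a = 1/(-222) = -1/222 ≈ -0.0045045)
s(x) = -53 + x
s(a) + K(D) = (-53 - 1/222) + 2*(-130)^(3/2) = -11767/222 + 2*(-130*I*√130) = -11767/222 - 260*I*√130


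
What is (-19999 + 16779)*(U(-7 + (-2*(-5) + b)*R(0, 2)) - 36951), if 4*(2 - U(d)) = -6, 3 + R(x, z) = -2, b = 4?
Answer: 118970950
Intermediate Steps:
R(x, z) = -5 (R(x, z) = -3 - 2 = -5)
U(d) = 7/2 (U(d) = 2 - 1/4*(-6) = 2 + 3/2 = 7/2)
(-19999 + 16779)*(U(-7 + (-2*(-5) + b)*R(0, 2)) - 36951) = (-19999 + 16779)*(7/2 - 36951) = -3220*(-73895/2) = 118970950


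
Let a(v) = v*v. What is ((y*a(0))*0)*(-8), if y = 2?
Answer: 0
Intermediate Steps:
a(v) = v²
((y*a(0))*0)*(-8) = ((2*0²)*0)*(-8) = ((2*0)*0)*(-8) = (0*0)*(-8) = 0*(-8) = 0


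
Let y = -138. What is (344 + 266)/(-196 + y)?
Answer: -305/167 ≈ -1.8263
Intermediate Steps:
(344 + 266)/(-196 + y) = (344 + 266)/(-196 - 138) = 610/(-334) = 610*(-1/334) = -305/167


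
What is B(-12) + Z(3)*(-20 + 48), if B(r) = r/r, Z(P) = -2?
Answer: -55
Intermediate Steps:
B(r) = 1
B(-12) + Z(3)*(-20 + 48) = 1 - 2*(-20 + 48) = 1 - 2*28 = 1 - 56 = -55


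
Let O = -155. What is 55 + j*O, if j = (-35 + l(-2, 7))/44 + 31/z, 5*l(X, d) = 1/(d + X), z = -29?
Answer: 1096863/3190 ≈ 343.84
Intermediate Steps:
l(X, d) = 1/(5*(X + d)) (l(X, d) = 1/(5*(d + X)) = 1/(5*(X + d)))
j = -29723/15950 (j = (-35 + 1/(5*(-2 + 7)))/44 + 31/(-29) = (-35 + (1/5)/5)*(1/44) + 31*(-1/29) = (-35 + (1/5)*(1/5))*(1/44) - 31/29 = (-35 + 1/25)*(1/44) - 31/29 = -874/25*1/44 - 31/29 = -437/550 - 31/29 = -29723/15950 ≈ -1.8635)
55 + j*O = 55 - 29723/15950*(-155) = 55 + 921413/3190 = 1096863/3190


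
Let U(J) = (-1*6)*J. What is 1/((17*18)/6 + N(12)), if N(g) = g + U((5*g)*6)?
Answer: -1/2097 ≈ -0.00047687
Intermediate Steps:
U(J) = -6*J
N(g) = -179*g (N(g) = g - 6*5*g*6 = g - 180*g = -179*g)
1/((17*18)/6 + N(12)) = 1/((17*18)/6 - 179*12) = 1/(306*(⅙) - 2148) = 1/(51 - 2148) = 1/(-2097) = -1/2097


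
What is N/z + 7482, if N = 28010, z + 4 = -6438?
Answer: 24085517/3221 ≈ 7477.6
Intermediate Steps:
z = -6442 (z = -4 - 6438 = -6442)
N/z + 7482 = 28010/(-6442) + 7482 = 28010*(-1/6442) + 7482 = -14005/3221 + 7482 = 24085517/3221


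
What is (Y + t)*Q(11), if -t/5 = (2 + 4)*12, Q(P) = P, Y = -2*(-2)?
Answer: -3916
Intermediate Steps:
Y = 4
t = -360 (t = -5*(2 + 4)*12 = -30*12 = -5*72 = -360)
(Y + t)*Q(11) = (4 - 360)*11 = -356*11 = -3916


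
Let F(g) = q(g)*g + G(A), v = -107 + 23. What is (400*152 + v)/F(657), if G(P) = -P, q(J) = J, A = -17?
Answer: 30358/215833 ≈ 0.14066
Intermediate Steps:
v = -84
F(g) = 17 + g² (F(g) = g*g - 1*(-17) = g² + 17 = 17 + g²)
(400*152 + v)/F(657) = (400*152 - 84)/(17 + 657²) = (60800 - 84)/(17 + 431649) = 60716/431666 = 60716*(1/431666) = 30358/215833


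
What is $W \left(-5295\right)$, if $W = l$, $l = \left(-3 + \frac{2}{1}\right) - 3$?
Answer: $21180$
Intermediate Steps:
$l = -4$ ($l = \left(-3 + 2 \cdot 1\right) - 3 = \left(-3 + 2\right) - 3 = -1 - 3 = -4$)
$W = -4$
$W \left(-5295\right) = \left(-4\right) \left(-5295\right) = 21180$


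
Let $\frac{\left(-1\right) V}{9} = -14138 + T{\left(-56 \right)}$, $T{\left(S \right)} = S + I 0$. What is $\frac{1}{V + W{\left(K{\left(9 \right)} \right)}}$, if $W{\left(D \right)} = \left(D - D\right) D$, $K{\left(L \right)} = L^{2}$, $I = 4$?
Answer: $\frac{1}{127746} \approx 7.828 \cdot 10^{-6}$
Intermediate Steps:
$T{\left(S \right)} = S$ ($T{\left(S \right)} = S + 4 \cdot 0 = S + 0 = S$)
$V = 127746$ ($V = - 9 \left(-14138 - 56\right) = \left(-9\right) \left(-14194\right) = 127746$)
$W{\left(D \right)} = 0$ ($W{\left(D \right)} = 0 D = 0$)
$\frac{1}{V + W{\left(K{\left(9 \right)} \right)}} = \frac{1}{127746 + 0} = \frac{1}{127746}$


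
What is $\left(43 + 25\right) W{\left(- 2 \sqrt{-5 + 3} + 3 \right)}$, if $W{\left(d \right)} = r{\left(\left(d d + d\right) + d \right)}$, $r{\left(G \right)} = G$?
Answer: $476 - 1088 i \sqrt{2} \approx 476.0 - 1538.7 i$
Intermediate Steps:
$W{\left(d \right)} = d^{2} + 2 d$ ($W{\left(d \right)} = \left(d d + d\right) + d = \left(d^{2} + d\right) + d = \left(d + d^{2}\right) + d = d^{2} + 2 d$)
$\left(43 + 25\right) W{\left(- 2 \sqrt{-5 + 3} + 3 \right)} = \left(43 + 25\right) \left(- 2 \sqrt{-5 + 3} + 3\right) \left(2 + \left(- 2 \sqrt{-5 + 3} + 3\right)\right) = 68 \left(- 2 \sqrt{-2} + 3\right) \left(2 + \left(- 2 \sqrt{-2} + 3\right)\right) = 68 \left(- 2 i \sqrt{2} + 3\right) \left(2 + \left(- 2 i \sqrt{2} + 3\right)\right) = 68 \left(3 - 2 i \sqrt{2}\right) \left(2 + \left(3 - 2 i \sqrt{2}\right)\right) = 68 \left(3 - 2 i \sqrt{2}\right) \left(5 - 2 i \sqrt{2}\right)$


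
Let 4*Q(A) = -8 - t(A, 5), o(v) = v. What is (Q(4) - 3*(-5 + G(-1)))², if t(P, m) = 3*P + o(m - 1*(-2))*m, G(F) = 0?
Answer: 25/16 ≈ 1.5625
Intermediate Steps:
t(P, m) = 3*P + m*(2 + m) (t(P, m) = 3*P + (m - 1*(-2))*m = 3*P + (m + 2)*m = 3*P + (2 + m)*m = 3*P + m*(2 + m))
Q(A) = -43/4 - 3*A/4 (Q(A) = (-8 - (3*A + 5*(2 + 5)))/4 = (-8 - (3*A + 5*7))/4 = (-8 - (3*A + 35))/4 = (-8 - (35 + 3*A))/4 = (-8 + (-35 - 3*A))/4 = (-43 - 3*A)/4 = -43/4 - 3*A/4)
(Q(4) - 3*(-5 + G(-1)))² = ((-43/4 - ¾*4) - 3*(-5 + 0))² = ((-43/4 - 3) - 3*(-5))² = (-55/4 + 15)² = (5/4)² = 25/16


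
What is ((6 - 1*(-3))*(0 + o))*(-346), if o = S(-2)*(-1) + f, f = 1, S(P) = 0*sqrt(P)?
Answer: -3114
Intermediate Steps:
S(P) = 0
o = 1 (o = 0*(-1) + 1 = 0 + 1 = 1)
((6 - 1*(-3))*(0 + o))*(-346) = ((6 - 1*(-3))*(0 + 1))*(-346) = ((6 + 3)*1)*(-346) = (9*1)*(-346) = 9*(-346) = -3114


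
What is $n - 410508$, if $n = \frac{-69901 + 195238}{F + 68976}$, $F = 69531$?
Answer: $- \frac{18952702073}{46169} \approx -4.1051 \cdot 10^{5}$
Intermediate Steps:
$n = \frac{41779}{46169}$ ($n = \frac{-69901 + 195238}{69531 + 68976} = \frac{125337}{138507} = 125337 \cdot \frac{1}{138507} = \frac{41779}{46169} \approx 0.90491$)
$n - 410508 = \frac{41779}{46169} - 410508 = - \frac{18952702073}{46169}$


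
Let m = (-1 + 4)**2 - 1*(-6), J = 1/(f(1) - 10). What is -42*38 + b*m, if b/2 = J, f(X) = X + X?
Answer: -6399/4 ≈ -1599.8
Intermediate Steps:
f(X) = 2*X
J = -1/8 (J = 1/(2*1 - 10) = 1/(2 - 10) = 1/(-8) = -1/8 ≈ -0.12500)
m = 15 (m = 3**2 + 6 = 9 + 6 = 15)
b = -1/4 (b = 2*(-1/8) = -1/4 ≈ -0.25000)
-42*38 + b*m = -42*38 - 1/4*15 = -1596 - 15/4 = -6399/4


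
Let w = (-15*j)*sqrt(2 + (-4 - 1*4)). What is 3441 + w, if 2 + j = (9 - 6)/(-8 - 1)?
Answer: 3441 + 35*I*sqrt(6) ≈ 3441.0 + 85.732*I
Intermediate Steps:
j = -7/3 (j = -2 + (9 - 6)/(-8 - 1) = -2 + 3/(-9) = -2 + 3*(-1/9) = -2 - 1/3 = -7/3 ≈ -2.3333)
w = 35*I*sqrt(6) (w = (-15*(-7/3))*sqrt(2 + (-4 - 1*4)) = 35*sqrt(2 + (-4 - 4)) = 35*sqrt(2 - 8) = 35*sqrt(-6) = 35*(I*sqrt(6)) = 35*I*sqrt(6) ≈ 85.732*I)
3441 + w = 3441 + 35*I*sqrt(6)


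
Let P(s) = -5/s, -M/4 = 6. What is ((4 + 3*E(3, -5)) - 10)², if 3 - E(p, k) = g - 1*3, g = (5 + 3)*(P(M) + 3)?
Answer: 4225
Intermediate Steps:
M = -24 (M = -4*6 = -24)
g = 77/3 (g = (5 + 3)*(-5/(-24) + 3) = 8*(-5*(-1/24) + 3) = 8*(5/24 + 3) = 8*(77/24) = 77/3 ≈ 25.667)
E(p, k) = -59/3 (E(p, k) = 3 - (77/3 - 1*3) = 3 - (77/3 - 3) = 3 - 1*68/3 = 3 - 68/3 = -59/3)
((4 + 3*E(3, -5)) - 10)² = ((4 + 3*(-59/3)) - 10)² = ((4 - 59) - 10)² = (-55 - 10)² = (-65)² = 4225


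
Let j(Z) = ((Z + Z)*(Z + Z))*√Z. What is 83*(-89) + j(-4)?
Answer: -7387 + 128*I ≈ -7387.0 + 128.0*I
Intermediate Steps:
j(Z) = 4*Z^(5/2) (j(Z) = ((2*Z)*(2*Z))*√Z = (4*Z²)*√Z = 4*Z^(5/2))
83*(-89) + j(-4) = 83*(-89) + 4*(-4)^(5/2) = -7387 + 4*(32*I) = -7387 + 128*I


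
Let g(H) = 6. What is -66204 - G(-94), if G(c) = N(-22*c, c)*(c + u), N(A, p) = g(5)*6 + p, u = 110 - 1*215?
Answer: -77746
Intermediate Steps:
u = -105 (u = 110 - 215 = -105)
N(A, p) = 36 + p (N(A, p) = 6*6 + p = 36 + p)
G(c) = (-105 + c)*(36 + c) (G(c) = (36 + c)*(c - 105) = (36 + c)*(-105 + c) = (-105 + c)*(36 + c))
-66204 - G(-94) = -66204 - (-105 - 94)*(36 - 94) = -66204 - (-199)*(-58) = -66204 - 1*11542 = -66204 - 11542 = -77746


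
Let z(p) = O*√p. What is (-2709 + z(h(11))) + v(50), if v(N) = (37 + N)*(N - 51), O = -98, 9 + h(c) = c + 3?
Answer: -2796 - 98*√5 ≈ -3015.1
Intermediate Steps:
h(c) = -6 + c (h(c) = -9 + (c + 3) = -9 + (3 + c) = -6 + c)
z(p) = -98*√p
v(N) = (-51 + N)*(37 + N) (v(N) = (37 + N)*(-51 + N) = (-51 + N)*(37 + N))
(-2709 + z(h(11))) + v(50) = (-2709 - 98*√(-6 + 11)) + (-1887 + 50² - 14*50) = (-2709 - 98*√5) + (-1887 + 2500 - 700) = (-2709 - 98*√5) - 87 = -2796 - 98*√5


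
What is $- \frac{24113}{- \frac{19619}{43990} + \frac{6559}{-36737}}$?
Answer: $\frac{38968069971190}{1009273613} \approx 38610.0$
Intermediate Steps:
$- \frac{24113}{- \frac{19619}{43990} + \frac{6559}{-36737}} = - \frac{24113}{\left(-19619\right) \frac{1}{43990} + 6559 \left(- \frac{1}{36737}\right)} = - \frac{24113}{- \frac{19619}{43990} - \frac{6559}{36737}} = - \frac{24113}{- \frac{1009273613}{1616060630}} = \left(-24113\right) \left(- \frac{1616060630}{1009273613}\right) = \frac{38968069971190}{1009273613}$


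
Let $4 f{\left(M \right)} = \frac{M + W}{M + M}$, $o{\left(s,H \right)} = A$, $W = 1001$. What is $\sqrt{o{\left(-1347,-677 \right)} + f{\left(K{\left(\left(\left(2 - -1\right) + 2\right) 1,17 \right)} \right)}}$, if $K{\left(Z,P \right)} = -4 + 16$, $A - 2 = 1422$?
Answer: $\frac{\sqrt{826302}}{24} \approx 37.875$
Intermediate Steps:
$A = 1424$ ($A = 2 + 1422 = 1424$)
$o{\left(s,H \right)} = 1424$
$K{\left(Z,P \right)} = 12$
$f{\left(M \right)} = \frac{1001 + M}{8 M}$ ($f{\left(M \right)} = \frac{\left(M + 1001\right) \frac{1}{M + M}}{4} = \frac{\left(1001 + M\right) \frac{1}{2 M}}{4} = \frac{\frac{1}{2} \frac{1}{M} \left(1001 + M\right)}{4} = \frac{1001 + M}{8 M}$)
$\sqrt{o{\left(-1347,-677 \right)} + f{\left(K{\left(\left(\left(2 - -1\right) + 2\right) 1,17 \right)} \right)}} = \sqrt{1424 + \frac{1001 + 12}{8 \cdot 12}} = \sqrt{1424 + \frac{1}{8} \cdot \frac{1}{12} \cdot 1013} = \sqrt{1424 + \frac{1013}{96}} = \sqrt{\frac{137717}{96}} = \frac{\sqrt{826302}}{24}$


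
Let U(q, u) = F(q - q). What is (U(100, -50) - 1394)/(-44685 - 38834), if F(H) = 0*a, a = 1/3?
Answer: 1394/83519 ≈ 0.016691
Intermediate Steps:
a = ⅓ ≈ 0.33333
F(H) = 0 (F(H) = 0*(⅓) = 0)
U(q, u) = 0
(U(100, -50) - 1394)/(-44685 - 38834) = (0 - 1394)/(-44685 - 38834) = -1394/(-83519) = -1394*(-1/83519) = 1394/83519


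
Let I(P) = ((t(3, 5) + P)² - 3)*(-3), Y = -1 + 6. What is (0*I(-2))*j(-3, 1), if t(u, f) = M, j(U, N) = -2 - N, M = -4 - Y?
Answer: 0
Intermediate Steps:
Y = 5
M = -9 (M = -4 - 1*5 = -4 - 5 = -9)
t(u, f) = -9
I(P) = 9 - 3*(-9 + P)² (I(P) = ((-9 + P)² - 3)*(-3) = (-3 + (-9 + P)²)*(-3) = 9 - 3*(-9 + P)²)
(0*I(-2))*j(-3, 1) = (0*(9 - 3*(-9 - 2)²))*(-2 - 1*1) = (0*(9 - 3*(-11)²))*(-2 - 1) = (0*(9 - 3*121))*(-3) = (0*(9 - 363))*(-3) = (0*(-354))*(-3) = 0*(-3) = 0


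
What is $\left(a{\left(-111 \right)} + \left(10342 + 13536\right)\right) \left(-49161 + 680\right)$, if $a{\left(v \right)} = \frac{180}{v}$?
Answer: $- \frac{42829375906}{37} \approx -1.1576 \cdot 10^{9}$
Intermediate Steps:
$\left(a{\left(-111 \right)} + \left(10342 + 13536\right)\right) \left(-49161 + 680\right) = \left(\frac{180}{-111} + \left(10342 + 13536\right)\right) \left(-49161 + 680\right) = \left(180 \left(- \frac{1}{111}\right) + 23878\right) \left(-48481\right) = \left(- \frac{60}{37} + 23878\right) \left(-48481\right) = \frac{883426}{37} \left(-48481\right) = - \frac{42829375906}{37}$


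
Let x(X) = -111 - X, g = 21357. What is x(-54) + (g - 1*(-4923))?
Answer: 26223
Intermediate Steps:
x(-54) + (g - 1*(-4923)) = (-111 - 1*(-54)) + (21357 - 1*(-4923)) = (-111 + 54) + (21357 + 4923) = -57 + 26280 = 26223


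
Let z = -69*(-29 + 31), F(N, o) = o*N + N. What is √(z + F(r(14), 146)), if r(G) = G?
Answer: 8*√30 ≈ 43.818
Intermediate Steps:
F(N, o) = N + N*o (F(N, o) = N*o + N = N + N*o)
z = -138 (z = -69*2 = -138)
√(z + F(r(14), 146)) = √(-138 + 14*(1 + 146)) = √(-138 + 14*147) = √(-138 + 2058) = √1920 = 8*√30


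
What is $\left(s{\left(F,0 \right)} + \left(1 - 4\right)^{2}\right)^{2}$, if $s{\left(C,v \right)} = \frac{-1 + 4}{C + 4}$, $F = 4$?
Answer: $\frac{5625}{64} \approx 87.891$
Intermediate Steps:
$s{\left(C,v \right)} = \frac{3}{4 + C}$
$\left(s{\left(F,0 \right)} + \left(1 - 4\right)^{2}\right)^{2} = \left(\frac{3}{4 + 4} + \left(1 - 4\right)^{2}\right)^{2} = \left(\frac{3}{8} + \left(-3\right)^{2}\right)^{2} = \left(3 \cdot \frac{1}{8} + 9\right)^{2} = \left(\frac{3}{8} + 9\right)^{2} = \left(\frac{75}{8}\right)^{2} = \frac{5625}{64}$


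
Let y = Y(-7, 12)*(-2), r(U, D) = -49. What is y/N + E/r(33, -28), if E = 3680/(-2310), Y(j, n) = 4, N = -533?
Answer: 286696/6033027 ≈ 0.047521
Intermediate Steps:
E = -368/231 (E = 3680*(-1/2310) = -368/231 ≈ -1.5931)
y = -8 (y = 4*(-2) = -8)
y/N + E/r(33, -28) = -8/(-533) - 368/231/(-49) = -8*(-1/533) - 368/231*(-1/49) = 8/533 + 368/11319 = 286696/6033027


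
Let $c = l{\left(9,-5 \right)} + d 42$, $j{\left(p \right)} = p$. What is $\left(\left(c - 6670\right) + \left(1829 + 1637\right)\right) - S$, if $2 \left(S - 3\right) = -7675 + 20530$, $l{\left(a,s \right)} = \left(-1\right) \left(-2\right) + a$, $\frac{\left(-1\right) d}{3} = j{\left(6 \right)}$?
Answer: $- \frac{20759}{2} \approx -10380.0$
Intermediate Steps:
$d = -18$ ($d = \left(-3\right) 6 = -18$)
$l{\left(a,s \right)} = 2 + a$
$c = -745$ ($c = \left(2 + 9\right) - 756 = 11 - 756 = -745$)
$S = \frac{12861}{2}$ ($S = 3 + \frac{-7675 + 20530}{2} = 3 + \frac{1}{2} \cdot 12855 = 3 + \frac{12855}{2} = \frac{12861}{2} \approx 6430.5$)
$\left(\left(c - 6670\right) + \left(1829 + 1637\right)\right) - S = \left(\left(-745 - 6670\right) + \left(1829 + 1637\right)\right) - \frac{12861}{2} = \left(-7415 + 3466\right) - \frac{12861}{2} = -3949 - \frac{12861}{2} = - \frac{20759}{2}$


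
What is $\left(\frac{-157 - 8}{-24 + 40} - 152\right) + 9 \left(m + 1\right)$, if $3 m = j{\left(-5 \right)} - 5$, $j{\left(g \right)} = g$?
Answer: $- \frac{2933}{16} \approx -183.31$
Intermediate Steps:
$m = - \frac{10}{3}$ ($m = \frac{-5 - 5}{3} = \frac{1}{3} \left(-10\right) = - \frac{10}{3} \approx -3.3333$)
$\left(\frac{-157 - 8}{-24 + 40} - 152\right) + 9 \left(m + 1\right) = \left(\frac{-157 - 8}{-24 + 40} - 152\right) + 9 \left(- \frac{10}{3} + 1\right) = \left(- \frac{165}{16} - 152\right) + 9 \left(- \frac{7}{3}\right) = \left(\left(-165\right) \frac{1}{16} - 152\right) - 21 = \left(- \frac{165}{16} - 152\right) - 21 = - \frac{2597}{16} - 21 = - \frac{2933}{16}$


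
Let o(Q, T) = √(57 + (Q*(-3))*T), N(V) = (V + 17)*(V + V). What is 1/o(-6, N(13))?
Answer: √14097/14097 ≈ 0.0084224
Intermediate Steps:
N(V) = 2*V*(17 + V) (N(V) = (17 + V)*(2*V) = 2*V*(17 + V))
o(Q, T) = √(57 - 3*Q*T) (o(Q, T) = √(57 + (-3*Q)*T) = √(57 - 3*Q*T))
1/o(-6, N(13)) = 1/(√(57 - 3*(-6)*2*13*(17 + 13))) = 1/(√(57 - 3*(-6)*2*13*30)) = 1/(√(57 - 3*(-6)*780)) = 1/(√(57 + 14040)) = 1/(√14097) = √14097/14097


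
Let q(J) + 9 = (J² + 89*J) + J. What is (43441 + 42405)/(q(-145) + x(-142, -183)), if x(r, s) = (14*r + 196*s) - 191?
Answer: -85846/30081 ≈ -2.8538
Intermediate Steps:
q(J) = -9 + J² + 90*J (q(J) = -9 + ((J² + 89*J) + J) = -9 + (J² + 90*J) = -9 + J² + 90*J)
x(r, s) = -191 + 14*r + 196*s
(43441 + 42405)/(q(-145) + x(-142, -183)) = (43441 + 42405)/((-9 + (-145)² + 90*(-145)) + (-191 + 14*(-142) + 196*(-183))) = 85846/((-9 + 21025 - 13050) + (-191 - 1988 - 35868)) = 85846/(7966 - 38047) = 85846/(-30081) = 85846*(-1/30081) = -85846/30081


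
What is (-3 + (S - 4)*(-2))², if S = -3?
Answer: 121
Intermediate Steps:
(-3 + (S - 4)*(-2))² = (-3 + (-3 - 4)*(-2))² = (-3 - 7*(-2))² = (-3 + 14)² = 11² = 121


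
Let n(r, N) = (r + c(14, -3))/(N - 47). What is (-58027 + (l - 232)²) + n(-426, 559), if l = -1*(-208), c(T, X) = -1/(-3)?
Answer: -88246013/1536 ≈ -57452.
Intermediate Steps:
c(T, X) = ⅓ (c(T, X) = -1*(-⅓) = ⅓)
n(r, N) = (⅓ + r)/(-47 + N) (n(r, N) = (r + ⅓)/(N - 47) = (⅓ + r)/(-47 + N))
l = 208
(-58027 + (l - 232)²) + n(-426, 559) = (-58027 + (208 - 232)²) + (⅓ - 426)/(-47 + 559) = (-58027 + (-24)²) - 1277/3/512 = (-58027 + 576) + (1/512)*(-1277/3) = -57451 - 1277/1536 = -88246013/1536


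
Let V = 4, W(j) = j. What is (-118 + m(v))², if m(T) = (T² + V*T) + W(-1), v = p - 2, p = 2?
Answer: 14161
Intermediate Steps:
v = 0 (v = 2 - 2 = 0)
m(T) = -1 + T² + 4*T (m(T) = (T² + 4*T) - 1 = -1 + T² + 4*T)
(-118 + m(v))² = (-118 + (-1 + 0² + 4*0))² = (-118 + (-1 + 0 + 0))² = (-118 - 1)² = (-119)² = 14161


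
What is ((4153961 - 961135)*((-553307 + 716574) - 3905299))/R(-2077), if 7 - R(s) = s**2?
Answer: 1991276177072/718987 ≈ 2.7696e+6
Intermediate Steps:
R(s) = 7 - s**2
((4153961 - 961135)*((-553307 + 716574) - 3905299))/R(-2077) = ((4153961 - 961135)*((-553307 + 716574) - 3905299))/(7 - 1*(-2077)**2) = (3192826*(163267 - 3905299))/(7 - 1*4313929) = (3192826*(-3742032))/(7 - 4313929) = -11947657062432/(-4313922) = -11947657062432*(-1/4313922) = 1991276177072/718987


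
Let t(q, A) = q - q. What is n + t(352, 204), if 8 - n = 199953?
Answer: -199945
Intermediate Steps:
t(q, A) = 0
n = -199945 (n = 8 - 1*199953 = 8 - 199953 = -199945)
n + t(352, 204) = -199945 + 0 = -199945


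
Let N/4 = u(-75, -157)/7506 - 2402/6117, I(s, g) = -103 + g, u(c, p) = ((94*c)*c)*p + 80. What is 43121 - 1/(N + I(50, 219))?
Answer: 14559982078427183/337654091296 ≈ 43121.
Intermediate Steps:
u(c, p) = 80 + 94*p*c² (u(c, p) = (94*c²)*p + 80 = 94*p*c² + 80 = 80 + 94*p*c²)
N = -338541765868/7652367 (N = 4*((80 + 94*(-157)*(-75)²)/7506 - 2402/6117) = 4*((80 + 94*(-157)*5625)*(1/7506) - 2402*1/6117) = 4*((80 - 83013750)*(1/7506) - 2402/6117) = 4*(-83013670*1/7506 - 2402/6117) = 4*(-41506835/3753 - 2402/6117) = 4*(-84635441467/7652367) = -338541765868/7652367 ≈ -44240.)
43121 - 1/(N + I(50, 219)) = 43121 - 1/(-338541765868/7652367 + (-103 + 219)) = 43121 - 1/(-338541765868/7652367 + 116) = 43121 - 1/(-337654091296/7652367) = 43121 - 1*(-7652367/337654091296) = 43121 + 7652367/337654091296 = 14559982078427183/337654091296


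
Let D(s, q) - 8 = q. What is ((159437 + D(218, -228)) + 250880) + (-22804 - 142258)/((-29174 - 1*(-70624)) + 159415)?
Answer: 82373968843/200865 ≈ 4.1010e+5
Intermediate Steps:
D(s, q) = 8 + q
((159437 + D(218, -228)) + 250880) + (-22804 - 142258)/((-29174 - 1*(-70624)) + 159415) = ((159437 + (8 - 228)) + 250880) + (-22804 - 142258)/((-29174 - 1*(-70624)) + 159415) = ((159437 - 220) + 250880) - 165062/((-29174 + 70624) + 159415) = (159217 + 250880) - 165062/(41450 + 159415) = 410097 - 165062/200865 = 82373968843/200865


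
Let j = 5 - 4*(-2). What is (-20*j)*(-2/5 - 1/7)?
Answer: 988/7 ≈ 141.14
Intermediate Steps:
j = 13 (j = 5 + 8 = 13)
(-20*j)*(-2/5 - 1/7) = (-20*13)*(-2/5 - 1/7) = -260*(-2*⅕ - 1*⅐) = -260*(-⅖ - ⅐) = -260*(-19/35) = 988/7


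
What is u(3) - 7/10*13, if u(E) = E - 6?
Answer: -121/10 ≈ -12.100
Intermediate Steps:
u(E) = -6 + E
u(3) - 7/10*13 = (-6 + 3) - 7/10*13 = -3 - 7*⅒*13 = -3 - 7/10*13 = -3 - 91/10 = -121/10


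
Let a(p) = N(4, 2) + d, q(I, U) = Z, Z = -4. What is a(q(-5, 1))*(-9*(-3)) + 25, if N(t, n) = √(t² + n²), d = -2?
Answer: -29 + 54*√5 ≈ 91.748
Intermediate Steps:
N(t, n) = √(n² + t²)
q(I, U) = -4
a(p) = -2 + 2*√5 (a(p) = √(2² + 4²) - 2 = √(4 + 16) - 2 = √20 - 2 = 2*√5 - 2 = -2 + 2*√5)
a(q(-5, 1))*(-9*(-3)) + 25 = (-2 + 2*√5)*(-9*(-3)) + 25 = (-2 + 2*√5)*27 + 25 = (-54 + 54*√5) + 25 = -29 + 54*√5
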